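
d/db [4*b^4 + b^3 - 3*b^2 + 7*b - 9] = 16*b^3 + 3*b^2 - 6*b + 7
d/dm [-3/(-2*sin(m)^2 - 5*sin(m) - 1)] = -3*(4*sin(m) + 5)*cos(m)/(5*sin(m) - cos(2*m) + 2)^2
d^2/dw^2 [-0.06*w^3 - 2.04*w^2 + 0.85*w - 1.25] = -0.36*w - 4.08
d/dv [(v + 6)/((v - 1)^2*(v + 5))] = ((v - 1)*(v + 5) - (v - 1)*(v + 6) - 2*(v + 5)*(v + 6))/((v - 1)^3*(v + 5)^2)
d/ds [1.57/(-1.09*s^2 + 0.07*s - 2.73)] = (3.4226*s - 0.1099)/(1.09*s^2 - 0.07*s + 2.73)^2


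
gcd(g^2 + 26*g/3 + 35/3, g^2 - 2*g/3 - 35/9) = g + 5/3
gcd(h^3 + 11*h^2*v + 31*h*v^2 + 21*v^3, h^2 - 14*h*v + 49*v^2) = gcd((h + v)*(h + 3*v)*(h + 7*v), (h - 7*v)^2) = 1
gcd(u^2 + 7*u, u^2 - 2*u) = u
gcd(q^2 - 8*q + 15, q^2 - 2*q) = 1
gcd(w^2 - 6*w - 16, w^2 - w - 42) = 1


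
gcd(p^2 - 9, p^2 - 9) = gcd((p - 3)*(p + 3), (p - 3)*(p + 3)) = p^2 - 9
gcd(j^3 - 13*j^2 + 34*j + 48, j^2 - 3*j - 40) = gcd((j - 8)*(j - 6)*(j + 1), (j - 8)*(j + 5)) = j - 8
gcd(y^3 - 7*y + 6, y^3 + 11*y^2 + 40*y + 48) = y + 3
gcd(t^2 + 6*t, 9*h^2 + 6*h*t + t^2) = 1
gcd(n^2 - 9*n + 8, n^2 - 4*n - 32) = n - 8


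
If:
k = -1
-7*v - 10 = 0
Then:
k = -1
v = -10/7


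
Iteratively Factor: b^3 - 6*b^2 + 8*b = (b)*(b^2 - 6*b + 8) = b*(b - 4)*(b - 2)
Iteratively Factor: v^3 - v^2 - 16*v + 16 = (v - 1)*(v^2 - 16) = (v - 4)*(v - 1)*(v + 4)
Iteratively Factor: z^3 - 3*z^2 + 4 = (z - 2)*(z^2 - z - 2) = (z - 2)^2*(z + 1)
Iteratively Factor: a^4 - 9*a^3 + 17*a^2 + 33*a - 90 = (a + 2)*(a^3 - 11*a^2 + 39*a - 45) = (a - 3)*(a + 2)*(a^2 - 8*a + 15) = (a - 3)^2*(a + 2)*(a - 5)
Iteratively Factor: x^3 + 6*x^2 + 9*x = (x + 3)*(x^2 + 3*x) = (x + 3)^2*(x)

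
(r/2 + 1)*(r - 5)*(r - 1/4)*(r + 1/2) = r^4/2 - 11*r^3/8 - 87*r^2/16 - 17*r/16 + 5/8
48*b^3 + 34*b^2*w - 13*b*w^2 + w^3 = (-8*b + w)*(-6*b + w)*(b + w)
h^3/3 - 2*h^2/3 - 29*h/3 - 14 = (h/3 + 1)*(h - 7)*(h + 2)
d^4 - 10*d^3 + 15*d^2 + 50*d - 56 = (d - 7)*(d - 4)*(d - 1)*(d + 2)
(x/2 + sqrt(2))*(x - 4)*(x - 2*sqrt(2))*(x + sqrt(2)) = x^4/2 - 2*x^3 + sqrt(2)*x^3/2 - 4*x^2 - 2*sqrt(2)*x^2 - 4*sqrt(2)*x + 16*x + 16*sqrt(2)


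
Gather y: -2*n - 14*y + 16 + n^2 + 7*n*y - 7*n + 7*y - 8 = n^2 - 9*n + y*(7*n - 7) + 8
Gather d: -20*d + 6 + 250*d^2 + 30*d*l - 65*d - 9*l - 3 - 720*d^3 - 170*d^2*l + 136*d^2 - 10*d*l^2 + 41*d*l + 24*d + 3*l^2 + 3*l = -720*d^3 + d^2*(386 - 170*l) + d*(-10*l^2 + 71*l - 61) + 3*l^2 - 6*l + 3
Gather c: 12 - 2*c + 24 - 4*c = 36 - 6*c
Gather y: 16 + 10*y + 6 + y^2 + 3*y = y^2 + 13*y + 22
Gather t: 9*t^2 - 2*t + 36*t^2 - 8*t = 45*t^2 - 10*t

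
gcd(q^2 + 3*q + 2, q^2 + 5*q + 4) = q + 1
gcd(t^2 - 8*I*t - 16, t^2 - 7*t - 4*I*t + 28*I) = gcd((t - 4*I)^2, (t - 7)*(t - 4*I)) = t - 4*I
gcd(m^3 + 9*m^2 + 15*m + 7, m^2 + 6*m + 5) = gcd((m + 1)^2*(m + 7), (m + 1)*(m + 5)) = m + 1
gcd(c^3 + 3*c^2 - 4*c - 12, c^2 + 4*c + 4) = c + 2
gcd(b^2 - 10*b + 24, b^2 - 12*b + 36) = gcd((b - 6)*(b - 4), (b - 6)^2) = b - 6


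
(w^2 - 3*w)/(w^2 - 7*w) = (w - 3)/(w - 7)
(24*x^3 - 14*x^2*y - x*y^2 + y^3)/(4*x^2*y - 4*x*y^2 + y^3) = (12*x^2 - x*y - y^2)/(y*(2*x - y))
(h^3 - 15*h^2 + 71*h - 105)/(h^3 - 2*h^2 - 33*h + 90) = (h - 7)/(h + 6)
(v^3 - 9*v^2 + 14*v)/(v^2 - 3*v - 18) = v*(-v^2 + 9*v - 14)/(-v^2 + 3*v + 18)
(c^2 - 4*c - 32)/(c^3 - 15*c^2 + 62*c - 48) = (c + 4)/(c^2 - 7*c + 6)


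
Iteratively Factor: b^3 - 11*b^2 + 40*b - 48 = (b - 4)*(b^2 - 7*b + 12) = (b - 4)*(b - 3)*(b - 4)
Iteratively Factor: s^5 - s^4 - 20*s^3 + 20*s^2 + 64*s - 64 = (s - 1)*(s^4 - 20*s^2 + 64) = (s - 1)*(s + 2)*(s^3 - 2*s^2 - 16*s + 32) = (s - 4)*(s - 1)*(s + 2)*(s^2 + 2*s - 8) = (s - 4)*(s - 1)*(s + 2)*(s + 4)*(s - 2)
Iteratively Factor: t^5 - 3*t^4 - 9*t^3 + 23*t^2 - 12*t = (t - 4)*(t^4 + t^3 - 5*t^2 + 3*t) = (t - 4)*(t - 1)*(t^3 + 2*t^2 - 3*t) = t*(t - 4)*(t - 1)*(t^2 + 2*t - 3) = t*(t - 4)*(t - 1)*(t + 3)*(t - 1)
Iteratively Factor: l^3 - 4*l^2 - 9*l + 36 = (l - 4)*(l^2 - 9) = (l - 4)*(l - 3)*(l + 3)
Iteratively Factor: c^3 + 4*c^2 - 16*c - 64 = (c + 4)*(c^2 - 16) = (c - 4)*(c + 4)*(c + 4)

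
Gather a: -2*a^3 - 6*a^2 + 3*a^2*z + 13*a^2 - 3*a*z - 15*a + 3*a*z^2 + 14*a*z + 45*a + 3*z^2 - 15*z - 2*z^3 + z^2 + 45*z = -2*a^3 + a^2*(3*z + 7) + a*(3*z^2 + 11*z + 30) - 2*z^3 + 4*z^2 + 30*z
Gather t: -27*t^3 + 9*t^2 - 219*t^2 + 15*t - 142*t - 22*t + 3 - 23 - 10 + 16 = -27*t^3 - 210*t^2 - 149*t - 14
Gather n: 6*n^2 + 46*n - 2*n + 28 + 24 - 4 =6*n^2 + 44*n + 48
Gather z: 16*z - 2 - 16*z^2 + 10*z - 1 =-16*z^2 + 26*z - 3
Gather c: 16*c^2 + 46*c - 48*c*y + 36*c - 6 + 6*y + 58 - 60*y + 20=16*c^2 + c*(82 - 48*y) - 54*y + 72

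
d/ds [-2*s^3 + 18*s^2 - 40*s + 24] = -6*s^2 + 36*s - 40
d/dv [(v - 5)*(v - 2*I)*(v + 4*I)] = 3*v^2 + v*(-10 + 4*I) + 8 - 10*I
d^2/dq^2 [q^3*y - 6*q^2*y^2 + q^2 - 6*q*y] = 6*q*y - 12*y^2 + 2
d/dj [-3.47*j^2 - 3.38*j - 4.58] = -6.94*j - 3.38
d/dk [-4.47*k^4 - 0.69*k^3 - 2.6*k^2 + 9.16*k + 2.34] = -17.88*k^3 - 2.07*k^2 - 5.2*k + 9.16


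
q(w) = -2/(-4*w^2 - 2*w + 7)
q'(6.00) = 0.00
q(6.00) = 0.01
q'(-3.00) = 0.08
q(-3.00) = 0.09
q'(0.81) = -2.23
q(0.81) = -0.73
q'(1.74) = -0.43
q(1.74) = 0.23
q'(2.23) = -0.13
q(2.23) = 0.12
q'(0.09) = -0.12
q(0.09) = -0.29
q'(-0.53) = 0.09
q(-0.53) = -0.29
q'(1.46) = -1.38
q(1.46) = 0.45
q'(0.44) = -0.39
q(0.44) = -0.37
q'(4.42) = -0.01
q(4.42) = 0.03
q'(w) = -2*(8*w + 2)/(-4*w^2 - 2*w + 7)^2 = 4*(-4*w - 1)/(4*w^2 + 2*w - 7)^2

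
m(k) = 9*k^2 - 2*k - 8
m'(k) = 18*k - 2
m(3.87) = 119.05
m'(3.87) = 67.66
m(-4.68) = 198.48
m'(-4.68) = -86.24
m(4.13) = 137.25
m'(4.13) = 72.34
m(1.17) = 1.98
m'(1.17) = 19.06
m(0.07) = -8.10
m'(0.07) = -0.74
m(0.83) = -3.46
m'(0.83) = 12.94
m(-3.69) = 121.92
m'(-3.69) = -68.42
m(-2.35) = 46.40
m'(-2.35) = -44.30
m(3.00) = 67.00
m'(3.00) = 52.00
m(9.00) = 703.00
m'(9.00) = 160.00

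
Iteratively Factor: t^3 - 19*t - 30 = (t + 2)*(t^2 - 2*t - 15) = (t - 5)*(t + 2)*(t + 3)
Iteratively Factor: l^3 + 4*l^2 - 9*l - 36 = (l + 4)*(l^2 - 9) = (l + 3)*(l + 4)*(l - 3)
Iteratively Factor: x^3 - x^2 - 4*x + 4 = (x + 2)*(x^2 - 3*x + 2) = (x - 1)*(x + 2)*(x - 2)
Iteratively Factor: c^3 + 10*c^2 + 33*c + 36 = (c + 3)*(c^2 + 7*c + 12) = (c + 3)*(c + 4)*(c + 3)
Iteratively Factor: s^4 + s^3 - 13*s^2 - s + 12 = (s + 1)*(s^3 - 13*s + 12) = (s - 1)*(s + 1)*(s^2 + s - 12) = (s - 1)*(s + 1)*(s + 4)*(s - 3)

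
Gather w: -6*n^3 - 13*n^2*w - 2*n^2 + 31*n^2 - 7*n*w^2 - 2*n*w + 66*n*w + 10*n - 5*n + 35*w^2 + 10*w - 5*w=-6*n^3 + 29*n^2 + 5*n + w^2*(35 - 7*n) + w*(-13*n^2 + 64*n + 5)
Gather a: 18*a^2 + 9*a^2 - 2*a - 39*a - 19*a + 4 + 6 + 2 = 27*a^2 - 60*a + 12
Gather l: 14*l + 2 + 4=14*l + 6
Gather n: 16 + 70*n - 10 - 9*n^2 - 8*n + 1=-9*n^2 + 62*n + 7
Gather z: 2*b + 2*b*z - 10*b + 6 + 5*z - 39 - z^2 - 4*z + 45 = -8*b - z^2 + z*(2*b + 1) + 12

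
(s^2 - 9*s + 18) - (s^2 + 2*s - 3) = 21 - 11*s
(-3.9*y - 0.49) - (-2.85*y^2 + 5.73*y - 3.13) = 2.85*y^2 - 9.63*y + 2.64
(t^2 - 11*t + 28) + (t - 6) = t^2 - 10*t + 22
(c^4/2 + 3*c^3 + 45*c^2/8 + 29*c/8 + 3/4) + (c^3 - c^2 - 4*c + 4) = c^4/2 + 4*c^3 + 37*c^2/8 - 3*c/8 + 19/4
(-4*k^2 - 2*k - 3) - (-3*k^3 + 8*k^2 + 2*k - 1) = 3*k^3 - 12*k^2 - 4*k - 2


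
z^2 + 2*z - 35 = (z - 5)*(z + 7)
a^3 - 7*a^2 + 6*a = a*(a - 6)*(a - 1)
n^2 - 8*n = n*(n - 8)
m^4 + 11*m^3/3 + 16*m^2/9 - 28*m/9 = m*(m - 2/3)*(m + 2)*(m + 7/3)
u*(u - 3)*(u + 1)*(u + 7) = u^4 + 5*u^3 - 17*u^2 - 21*u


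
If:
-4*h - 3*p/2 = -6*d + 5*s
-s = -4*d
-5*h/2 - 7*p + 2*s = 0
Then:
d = s/4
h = -110*s/97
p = 67*s/97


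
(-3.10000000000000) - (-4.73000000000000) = 1.63000000000000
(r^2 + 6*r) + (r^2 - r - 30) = 2*r^2 + 5*r - 30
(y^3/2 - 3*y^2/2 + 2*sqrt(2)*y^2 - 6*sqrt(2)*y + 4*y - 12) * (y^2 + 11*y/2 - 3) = y^5/2 + 5*y^4/4 + 2*sqrt(2)*y^4 - 23*y^3/4 + 5*sqrt(2)*y^3 - 39*sqrt(2)*y^2 + 29*y^2/2 - 78*y + 18*sqrt(2)*y + 36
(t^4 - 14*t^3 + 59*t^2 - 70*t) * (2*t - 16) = 2*t^5 - 44*t^4 + 342*t^3 - 1084*t^2 + 1120*t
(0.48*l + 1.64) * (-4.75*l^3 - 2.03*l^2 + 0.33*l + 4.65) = -2.28*l^4 - 8.7644*l^3 - 3.1708*l^2 + 2.7732*l + 7.626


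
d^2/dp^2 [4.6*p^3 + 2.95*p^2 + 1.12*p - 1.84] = 27.6*p + 5.9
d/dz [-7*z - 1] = -7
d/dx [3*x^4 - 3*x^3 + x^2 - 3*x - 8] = 12*x^3 - 9*x^2 + 2*x - 3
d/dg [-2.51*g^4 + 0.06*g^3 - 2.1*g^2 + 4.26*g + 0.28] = -10.04*g^3 + 0.18*g^2 - 4.2*g + 4.26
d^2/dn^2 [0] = 0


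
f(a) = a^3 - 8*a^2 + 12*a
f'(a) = 3*a^2 - 16*a + 12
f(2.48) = -4.19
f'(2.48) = -9.23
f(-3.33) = -165.60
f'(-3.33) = 98.55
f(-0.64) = -11.22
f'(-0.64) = 23.47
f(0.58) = 4.46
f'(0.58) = 3.73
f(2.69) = -6.14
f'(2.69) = -9.33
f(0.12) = 1.33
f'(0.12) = 10.12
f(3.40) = -12.38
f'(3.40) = -7.72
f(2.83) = -7.45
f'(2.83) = -9.25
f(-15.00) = -5355.00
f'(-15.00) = 927.00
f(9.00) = 189.00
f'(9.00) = 111.00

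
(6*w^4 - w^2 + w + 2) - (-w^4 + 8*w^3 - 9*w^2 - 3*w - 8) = 7*w^4 - 8*w^3 + 8*w^2 + 4*w + 10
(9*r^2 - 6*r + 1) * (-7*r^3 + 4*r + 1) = -63*r^5 + 42*r^4 + 29*r^3 - 15*r^2 - 2*r + 1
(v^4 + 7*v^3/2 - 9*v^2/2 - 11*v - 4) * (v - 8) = v^5 - 9*v^4/2 - 65*v^3/2 + 25*v^2 + 84*v + 32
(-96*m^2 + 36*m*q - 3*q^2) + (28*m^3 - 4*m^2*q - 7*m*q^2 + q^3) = 28*m^3 - 4*m^2*q - 96*m^2 - 7*m*q^2 + 36*m*q + q^3 - 3*q^2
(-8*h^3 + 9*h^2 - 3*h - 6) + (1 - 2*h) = -8*h^3 + 9*h^2 - 5*h - 5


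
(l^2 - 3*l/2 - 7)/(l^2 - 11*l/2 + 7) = (l + 2)/(l - 2)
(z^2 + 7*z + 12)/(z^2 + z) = (z^2 + 7*z + 12)/(z*(z + 1))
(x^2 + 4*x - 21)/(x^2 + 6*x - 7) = (x - 3)/(x - 1)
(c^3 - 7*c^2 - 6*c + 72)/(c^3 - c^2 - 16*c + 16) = (c^2 - 3*c - 18)/(c^2 + 3*c - 4)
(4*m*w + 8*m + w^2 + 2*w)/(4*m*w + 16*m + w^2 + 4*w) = (w + 2)/(w + 4)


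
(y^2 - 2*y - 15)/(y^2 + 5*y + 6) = (y - 5)/(y + 2)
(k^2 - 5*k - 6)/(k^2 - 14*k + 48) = (k + 1)/(k - 8)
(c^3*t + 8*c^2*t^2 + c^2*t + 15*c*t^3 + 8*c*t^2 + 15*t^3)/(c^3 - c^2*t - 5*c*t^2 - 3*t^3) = t*(-c^3 - 8*c^2*t - c^2 - 15*c*t^2 - 8*c*t - 15*t^2)/(-c^3 + c^2*t + 5*c*t^2 + 3*t^3)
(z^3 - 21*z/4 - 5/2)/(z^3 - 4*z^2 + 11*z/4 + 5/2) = (z + 2)/(z - 2)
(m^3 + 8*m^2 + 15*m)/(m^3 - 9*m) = (m + 5)/(m - 3)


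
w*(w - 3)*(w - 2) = w^3 - 5*w^2 + 6*w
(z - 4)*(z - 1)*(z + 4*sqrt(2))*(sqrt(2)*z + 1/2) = sqrt(2)*z^4 - 5*sqrt(2)*z^3 + 17*z^3/2 - 85*z^2/2 + 6*sqrt(2)*z^2 - 10*sqrt(2)*z + 34*z + 8*sqrt(2)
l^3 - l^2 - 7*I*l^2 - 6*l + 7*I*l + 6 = (l - 1)*(l - 6*I)*(l - I)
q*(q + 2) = q^2 + 2*q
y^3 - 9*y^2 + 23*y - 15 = (y - 5)*(y - 3)*(y - 1)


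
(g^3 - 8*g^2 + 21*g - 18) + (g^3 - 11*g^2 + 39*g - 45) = 2*g^3 - 19*g^2 + 60*g - 63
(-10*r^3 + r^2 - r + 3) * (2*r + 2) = -20*r^4 - 18*r^3 + 4*r + 6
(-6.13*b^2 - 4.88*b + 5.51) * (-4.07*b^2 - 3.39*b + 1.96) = 24.9491*b^4 + 40.6423*b^3 - 17.8973*b^2 - 28.2437*b + 10.7996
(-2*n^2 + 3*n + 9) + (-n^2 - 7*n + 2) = -3*n^2 - 4*n + 11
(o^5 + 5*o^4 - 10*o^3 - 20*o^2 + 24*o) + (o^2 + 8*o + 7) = o^5 + 5*o^4 - 10*o^3 - 19*o^2 + 32*o + 7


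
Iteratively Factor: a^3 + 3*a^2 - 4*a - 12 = (a - 2)*(a^2 + 5*a + 6) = (a - 2)*(a + 3)*(a + 2)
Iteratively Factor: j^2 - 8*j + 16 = (j - 4)*(j - 4)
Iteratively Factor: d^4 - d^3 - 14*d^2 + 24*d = (d)*(d^3 - d^2 - 14*d + 24) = d*(d - 3)*(d^2 + 2*d - 8) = d*(d - 3)*(d - 2)*(d + 4)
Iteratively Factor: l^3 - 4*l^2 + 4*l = (l)*(l^2 - 4*l + 4) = l*(l - 2)*(l - 2)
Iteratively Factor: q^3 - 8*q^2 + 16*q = (q - 4)*(q^2 - 4*q) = (q - 4)^2*(q)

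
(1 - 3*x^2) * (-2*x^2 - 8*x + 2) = 6*x^4 + 24*x^3 - 8*x^2 - 8*x + 2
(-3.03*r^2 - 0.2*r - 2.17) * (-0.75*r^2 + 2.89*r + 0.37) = 2.2725*r^4 - 8.6067*r^3 - 0.0716000000000001*r^2 - 6.3453*r - 0.8029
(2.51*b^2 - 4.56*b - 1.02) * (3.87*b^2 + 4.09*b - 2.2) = 9.7137*b^4 - 7.3813*b^3 - 28.1198*b^2 + 5.8602*b + 2.244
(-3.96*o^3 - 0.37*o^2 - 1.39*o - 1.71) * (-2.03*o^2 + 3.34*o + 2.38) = 8.0388*o^5 - 12.4753*o^4 - 7.8389*o^3 - 2.0519*o^2 - 9.0196*o - 4.0698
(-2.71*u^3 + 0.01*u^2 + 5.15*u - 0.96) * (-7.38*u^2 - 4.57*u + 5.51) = 19.9998*u^5 + 12.3109*u^4 - 52.9848*u^3 - 16.3956*u^2 + 32.7637*u - 5.2896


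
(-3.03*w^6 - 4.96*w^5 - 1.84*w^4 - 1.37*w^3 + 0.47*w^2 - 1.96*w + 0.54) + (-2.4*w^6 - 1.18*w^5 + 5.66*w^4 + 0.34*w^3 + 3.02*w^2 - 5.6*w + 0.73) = -5.43*w^6 - 6.14*w^5 + 3.82*w^4 - 1.03*w^3 + 3.49*w^2 - 7.56*w + 1.27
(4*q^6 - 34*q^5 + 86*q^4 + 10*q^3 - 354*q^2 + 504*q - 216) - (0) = 4*q^6 - 34*q^5 + 86*q^4 + 10*q^3 - 354*q^2 + 504*q - 216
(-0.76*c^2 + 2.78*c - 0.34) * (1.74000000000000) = -1.3224*c^2 + 4.8372*c - 0.5916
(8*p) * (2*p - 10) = 16*p^2 - 80*p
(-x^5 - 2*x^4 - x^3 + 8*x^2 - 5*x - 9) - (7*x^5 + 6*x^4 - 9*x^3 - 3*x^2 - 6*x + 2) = -8*x^5 - 8*x^4 + 8*x^3 + 11*x^2 + x - 11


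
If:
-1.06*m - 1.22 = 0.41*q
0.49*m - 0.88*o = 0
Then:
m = -0.386792452830189*q - 1.15094339622642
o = -0.215373070325901*q - 0.640866209262436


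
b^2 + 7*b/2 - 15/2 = (b - 3/2)*(b + 5)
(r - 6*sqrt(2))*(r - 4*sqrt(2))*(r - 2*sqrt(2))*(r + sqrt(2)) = r^4 - 11*sqrt(2)*r^3 + 64*r^2 - 8*sqrt(2)*r - 192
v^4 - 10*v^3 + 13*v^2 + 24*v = v*(v - 8)*(v - 3)*(v + 1)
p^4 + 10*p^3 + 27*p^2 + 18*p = p*(p + 1)*(p + 3)*(p + 6)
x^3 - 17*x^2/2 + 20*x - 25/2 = (x - 5)*(x - 5/2)*(x - 1)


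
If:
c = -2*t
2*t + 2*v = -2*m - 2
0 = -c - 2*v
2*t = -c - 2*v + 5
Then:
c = -5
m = -6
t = 5/2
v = 5/2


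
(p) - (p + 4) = -4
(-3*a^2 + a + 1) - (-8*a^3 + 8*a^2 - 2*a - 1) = 8*a^3 - 11*a^2 + 3*a + 2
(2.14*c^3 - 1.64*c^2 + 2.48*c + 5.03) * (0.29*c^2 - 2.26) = 0.6206*c^5 - 0.4756*c^4 - 4.1172*c^3 + 5.1651*c^2 - 5.6048*c - 11.3678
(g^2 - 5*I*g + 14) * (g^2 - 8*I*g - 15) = g^4 - 13*I*g^3 - 41*g^2 - 37*I*g - 210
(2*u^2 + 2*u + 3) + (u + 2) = 2*u^2 + 3*u + 5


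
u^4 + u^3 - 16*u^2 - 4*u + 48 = (u - 3)*(u - 2)*(u + 2)*(u + 4)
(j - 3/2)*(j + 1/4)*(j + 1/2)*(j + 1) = j^4 + j^3/4 - 7*j^2/4 - 19*j/16 - 3/16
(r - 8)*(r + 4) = r^2 - 4*r - 32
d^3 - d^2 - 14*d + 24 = (d - 3)*(d - 2)*(d + 4)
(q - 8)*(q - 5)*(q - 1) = q^3 - 14*q^2 + 53*q - 40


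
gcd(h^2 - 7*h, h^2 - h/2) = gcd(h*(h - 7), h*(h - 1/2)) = h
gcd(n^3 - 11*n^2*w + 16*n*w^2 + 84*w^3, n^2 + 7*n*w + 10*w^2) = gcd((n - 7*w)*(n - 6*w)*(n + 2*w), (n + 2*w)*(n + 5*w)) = n + 2*w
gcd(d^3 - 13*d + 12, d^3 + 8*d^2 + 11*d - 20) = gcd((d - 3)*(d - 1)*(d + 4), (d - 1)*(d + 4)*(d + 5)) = d^2 + 3*d - 4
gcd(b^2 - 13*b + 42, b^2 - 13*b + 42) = b^2 - 13*b + 42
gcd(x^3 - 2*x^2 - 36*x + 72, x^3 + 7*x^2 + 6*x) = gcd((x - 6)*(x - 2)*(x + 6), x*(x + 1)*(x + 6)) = x + 6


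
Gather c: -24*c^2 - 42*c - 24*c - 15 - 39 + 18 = -24*c^2 - 66*c - 36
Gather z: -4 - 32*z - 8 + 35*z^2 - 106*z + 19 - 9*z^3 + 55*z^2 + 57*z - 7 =-9*z^3 + 90*z^2 - 81*z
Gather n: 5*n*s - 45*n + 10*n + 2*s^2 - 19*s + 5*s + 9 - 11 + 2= n*(5*s - 35) + 2*s^2 - 14*s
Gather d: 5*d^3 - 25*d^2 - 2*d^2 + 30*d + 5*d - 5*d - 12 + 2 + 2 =5*d^3 - 27*d^2 + 30*d - 8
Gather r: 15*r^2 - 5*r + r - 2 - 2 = 15*r^2 - 4*r - 4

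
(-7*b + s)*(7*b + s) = -49*b^2 + s^2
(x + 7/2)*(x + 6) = x^2 + 19*x/2 + 21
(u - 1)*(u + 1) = u^2 - 1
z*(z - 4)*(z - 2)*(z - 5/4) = z^4 - 29*z^3/4 + 31*z^2/2 - 10*z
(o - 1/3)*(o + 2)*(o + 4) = o^3 + 17*o^2/3 + 6*o - 8/3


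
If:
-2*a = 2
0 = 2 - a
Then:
No Solution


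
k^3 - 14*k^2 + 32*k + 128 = (k - 8)^2*(k + 2)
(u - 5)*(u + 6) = u^2 + u - 30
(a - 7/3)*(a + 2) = a^2 - a/3 - 14/3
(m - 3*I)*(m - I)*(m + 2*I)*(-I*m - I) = -I*m^4 - 2*m^3 - I*m^3 - 2*m^2 - 5*I*m^2 - 6*m - 5*I*m - 6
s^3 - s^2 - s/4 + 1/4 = (s - 1)*(s - 1/2)*(s + 1/2)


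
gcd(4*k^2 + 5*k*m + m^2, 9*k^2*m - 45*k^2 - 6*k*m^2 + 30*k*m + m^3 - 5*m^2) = 1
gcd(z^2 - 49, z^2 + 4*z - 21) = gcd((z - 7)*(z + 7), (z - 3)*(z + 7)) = z + 7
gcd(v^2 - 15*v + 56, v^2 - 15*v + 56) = v^2 - 15*v + 56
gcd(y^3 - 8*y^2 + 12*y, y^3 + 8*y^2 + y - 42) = y - 2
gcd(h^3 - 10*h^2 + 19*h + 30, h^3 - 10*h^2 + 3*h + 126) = h - 6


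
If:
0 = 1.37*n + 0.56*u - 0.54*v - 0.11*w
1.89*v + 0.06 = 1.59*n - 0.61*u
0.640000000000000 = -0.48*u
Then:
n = 0.1201248049922*w + 1.05044201768071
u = -1.33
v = 0.101057375628358*w + 1.28229425473315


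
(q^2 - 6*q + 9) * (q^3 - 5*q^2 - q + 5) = q^5 - 11*q^4 + 38*q^3 - 34*q^2 - 39*q + 45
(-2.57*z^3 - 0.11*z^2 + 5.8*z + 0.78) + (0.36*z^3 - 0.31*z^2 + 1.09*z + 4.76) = -2.21*z^3 - 0.42*z^2 + 6.89*z + 5.54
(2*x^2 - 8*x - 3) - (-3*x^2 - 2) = 5*x^2 - 8*x - 1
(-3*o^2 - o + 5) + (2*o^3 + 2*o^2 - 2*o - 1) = 2*o^3 - o^2 - 3*o + 4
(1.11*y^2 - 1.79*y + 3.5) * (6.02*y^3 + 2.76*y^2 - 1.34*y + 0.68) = 6.6822*y^5 - 7.7122*y^4 + 14.6422*y^3 + 12.8134*y^2 - 5.9072*y + 2.38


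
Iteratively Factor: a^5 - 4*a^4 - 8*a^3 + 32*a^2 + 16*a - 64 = (a + 2)*(a^4 - 6*a^3 + 4*a^2 + 24*a - 32) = (a - 2)*(a + 2)*(a^3 - 4*a^2 - 4*a + 16) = (a - 2)*(a + 2)^2*(a^2 - 6*a + 8) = (a - 2)^2*(a + 2)^2*(a - 4)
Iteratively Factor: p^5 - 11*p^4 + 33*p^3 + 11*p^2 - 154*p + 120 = (p - 5)*(p^4 - 6*p^3 + 3*p^2 + 26*p - 24) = (p - 5)*(p - 1)*(p^3 - 5*p^2 - 2*p + 24) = (p - 5)*(p - 3)*(p - 1)*(p^2 - 2*p - 8) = (p - 5)*(p - 4)*(p - 3)*(p - 1)*(p + 2)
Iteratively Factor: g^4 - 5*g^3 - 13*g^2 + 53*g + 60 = (g - 5)*(g^3 - 13*g - 12) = (g - 5)*(g + 1)*(g^2 - g - 12) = (g - 5)*(g + 1)*(g + 3)*(g - 4)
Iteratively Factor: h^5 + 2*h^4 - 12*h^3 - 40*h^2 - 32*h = (h + 2)*(h^4 - 12*h^2 - 16*h) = (h + 2)^2*(h^3 - 2*h^2 - 8*h) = (h + 2)^3*(h^2 - 4*h) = h*(h + 2)^3*(h - 4)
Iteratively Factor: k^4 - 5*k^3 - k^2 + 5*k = (k - 1)*(k^3 - 4*k^2 - 5*k) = (k - 5)*(k - 1)*(k^2 + k) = (k - 5)*(k - 1)*(k + 1)*(k)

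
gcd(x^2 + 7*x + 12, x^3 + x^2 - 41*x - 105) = x + 3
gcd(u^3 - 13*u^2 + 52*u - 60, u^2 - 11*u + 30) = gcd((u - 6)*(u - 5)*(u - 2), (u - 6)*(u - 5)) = u^2 - 11*u + 30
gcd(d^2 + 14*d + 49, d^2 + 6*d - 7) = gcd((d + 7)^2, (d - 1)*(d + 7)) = d + 7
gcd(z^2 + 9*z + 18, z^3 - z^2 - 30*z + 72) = z + 6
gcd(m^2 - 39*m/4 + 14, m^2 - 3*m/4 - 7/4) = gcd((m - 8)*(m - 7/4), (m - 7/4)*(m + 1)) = m - 7/4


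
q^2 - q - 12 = (q - 4)*(q + 3)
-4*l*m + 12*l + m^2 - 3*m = (-4*l + m)*(m - 3)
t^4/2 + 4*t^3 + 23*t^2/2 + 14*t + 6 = (t/2 + 1)*(t + 1)*(t + 2)*(t + 3)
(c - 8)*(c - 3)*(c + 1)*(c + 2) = c^4 - 8*c^3 - 7*c^2 + 50*c + 48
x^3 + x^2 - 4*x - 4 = (x - 2)*(x + 1)*(x + 2)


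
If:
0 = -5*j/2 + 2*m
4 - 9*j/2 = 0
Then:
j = 8/9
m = 10/9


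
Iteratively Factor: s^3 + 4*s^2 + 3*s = (s + 1)*(s^2 + 3*s) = (s + 1)*(s + 3)*(s)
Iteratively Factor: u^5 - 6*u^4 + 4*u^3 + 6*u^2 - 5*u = (u)*(u^4 - 6*u^3 + 4*u^2 + 6*u - 5) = u*(u - 1)*(u^3 - 5*u^2 - u + 5) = u*(u - 1)^2*(u^2 - 4*u - 5) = u*(u - 5)*(u - 1)^2*(u + 1)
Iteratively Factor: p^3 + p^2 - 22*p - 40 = (p + 2)*(p^2 - p - 20) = (p + 2)*(p + 4)*(p - 5)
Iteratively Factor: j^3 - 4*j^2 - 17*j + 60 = (j - 5)*(j^2 + j - 12) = (j - 5)*(j - 3)*(j + 4)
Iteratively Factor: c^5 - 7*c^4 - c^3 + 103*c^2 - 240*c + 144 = (c - 4)*(c^4 - 3*c^3 - 13*c^2 + 51*c - 36) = (c - 4)*(c - 3)*(c^3 - 13*c + 12) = (c - 4)*(c - 3)*(c + 4)*(c^2 - 4*c + 3) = (c - 4)*(c - 3)^2*(c + 4)*(c - 1)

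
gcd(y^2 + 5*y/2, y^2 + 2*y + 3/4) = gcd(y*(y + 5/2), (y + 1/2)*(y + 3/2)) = 1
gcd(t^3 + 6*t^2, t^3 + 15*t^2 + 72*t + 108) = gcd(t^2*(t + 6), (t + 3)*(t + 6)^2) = t + 6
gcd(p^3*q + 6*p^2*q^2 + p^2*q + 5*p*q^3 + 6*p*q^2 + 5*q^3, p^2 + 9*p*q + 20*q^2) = p + 5*q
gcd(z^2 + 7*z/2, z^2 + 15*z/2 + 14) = z + 7/2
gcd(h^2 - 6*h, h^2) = h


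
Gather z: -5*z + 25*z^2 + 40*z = 25*z^2 + 35*z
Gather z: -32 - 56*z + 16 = -56*z - 16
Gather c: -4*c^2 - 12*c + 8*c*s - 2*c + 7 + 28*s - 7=-4*c^2 + c*(8*s - 14) + 28*s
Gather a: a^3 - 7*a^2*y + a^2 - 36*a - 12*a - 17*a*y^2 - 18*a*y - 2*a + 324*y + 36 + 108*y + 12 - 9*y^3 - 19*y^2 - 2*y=a^3 + a^2*(1 - 7*y) + a*(-17*y^2 - 18*y - 50) - 9*y^3 - 19*y^2 + 430*y + 48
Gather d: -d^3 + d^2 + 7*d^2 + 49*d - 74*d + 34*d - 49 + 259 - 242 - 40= -d^3 + 8*d^2 + 9*d - 72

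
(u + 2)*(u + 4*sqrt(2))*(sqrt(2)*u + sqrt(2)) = sqrt(2)*u^3 + 3*sqrt(2)*u^2 + 8*u^2 + 2*sqrt(2)*u + 24*u + 16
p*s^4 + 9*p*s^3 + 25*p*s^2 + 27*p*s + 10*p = (s + 1)*(s + 2)*(s + 5)*(p*s + p)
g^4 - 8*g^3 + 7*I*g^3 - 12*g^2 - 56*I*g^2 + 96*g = g*(g - 8)*(g + 3*I)*(g + 4*I)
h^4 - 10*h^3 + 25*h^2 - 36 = (h - 6)*(h - 3)*(h - 2)*(h + 1)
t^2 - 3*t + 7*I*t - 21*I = (t - 3)*(t + 7*I)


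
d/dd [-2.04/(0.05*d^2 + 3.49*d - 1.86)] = (0.204*d + 7.1196)/(0.05*d^2 + 3.49*d - 1.86)^2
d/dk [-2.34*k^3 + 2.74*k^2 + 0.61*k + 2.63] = -7.02*k^2 + 5.48*k + 0.61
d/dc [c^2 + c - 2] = 2*c + 1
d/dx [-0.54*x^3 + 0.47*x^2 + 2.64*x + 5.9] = -1.62*x^2 + 0.94*x + 2.64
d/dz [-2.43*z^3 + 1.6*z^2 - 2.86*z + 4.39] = -7.29*z^2 + 3.2*z - 2.86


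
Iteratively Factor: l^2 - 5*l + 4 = (l - 4)*(l - 1)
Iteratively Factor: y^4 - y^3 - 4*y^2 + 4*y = (y + 2)*(y^3 - 3*y^2 + 2*y) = (y - 1)*(y + 2)*(y^2 - 2*y) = (y - 2)*(y - 1)*(y + 2)*(y)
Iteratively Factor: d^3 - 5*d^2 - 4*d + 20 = (d + 2)*(d^2 - 7*d + 10) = (d - 2)*(d + 2)*(d - 5)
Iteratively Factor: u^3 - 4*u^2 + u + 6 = (u + 1)*(u^2 - 5*u + 6) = (u - 2)*(u + 1)*(u - 3)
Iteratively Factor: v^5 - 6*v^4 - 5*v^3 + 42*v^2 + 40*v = (v - 4)*(v^4 - 2*v^3 - 13*v^2 - 10*v) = (v - 4)*(v + 2)*(v^3 - 4*v^2 - 5*v) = (v - 5)*(v - 4)*(v + 2)*(v^2 + v) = (v - 5)*(v - 4)*(v + 1)*(v + 2)*(v)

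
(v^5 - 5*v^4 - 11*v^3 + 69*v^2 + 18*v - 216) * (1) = v^5 - 5*v^4 - 11*v^3 + 69*v^2 + 18*v - 216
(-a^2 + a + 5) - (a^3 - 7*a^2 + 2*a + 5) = -a^3 + 6*a^2 - a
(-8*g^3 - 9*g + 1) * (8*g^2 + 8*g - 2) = -64*g^5 - 64*g^4 - 56*g^3 - 64*g^2 + 26*g - 2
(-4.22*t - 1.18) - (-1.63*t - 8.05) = 6.87 - 2.59*t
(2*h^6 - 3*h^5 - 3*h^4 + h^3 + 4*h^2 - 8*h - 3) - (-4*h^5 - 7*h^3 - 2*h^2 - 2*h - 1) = 2*h^6 + h^5 - 3*h^4 + 8*h^3 + 6*h^2 - 6*h - 2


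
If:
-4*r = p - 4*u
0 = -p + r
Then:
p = 4*u/5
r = 4*u/5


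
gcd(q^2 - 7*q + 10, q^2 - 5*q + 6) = q - 2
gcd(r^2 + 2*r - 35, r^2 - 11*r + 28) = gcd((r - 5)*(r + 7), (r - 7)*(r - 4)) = 1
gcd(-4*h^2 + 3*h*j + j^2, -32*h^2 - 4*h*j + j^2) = 4*h + j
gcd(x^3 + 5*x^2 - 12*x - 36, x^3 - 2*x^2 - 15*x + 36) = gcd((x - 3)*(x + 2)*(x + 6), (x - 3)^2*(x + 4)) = x - 3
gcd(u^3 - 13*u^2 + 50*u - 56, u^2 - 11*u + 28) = u^2 - 11*u + 28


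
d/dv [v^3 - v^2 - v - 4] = 3*v^2 - 2*v - 1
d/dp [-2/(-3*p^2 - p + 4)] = 2*(-6*p - 1)/(3*p^2 + p - 4)^2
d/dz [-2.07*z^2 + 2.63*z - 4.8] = 2.63 - 4.14*z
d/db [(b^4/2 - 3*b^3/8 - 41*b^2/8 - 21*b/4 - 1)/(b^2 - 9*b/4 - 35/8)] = (64*b^5 - 240*b^4 - 452*b^3 + 1389*b^2 + 2998*b + 1326)/(64*b^4 - 288*b^3 - 236*b^2 + 1260*b + 1225)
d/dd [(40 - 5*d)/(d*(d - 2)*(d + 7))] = 5*(2*d^3 - 19*d^2 - 80*d + 112)/(d^2*(d^4 + 10*d^3 - 3*d^2 - 140*d + 196))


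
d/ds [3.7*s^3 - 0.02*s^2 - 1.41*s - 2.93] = 11.1*s^2 - 0.04*s - 1.41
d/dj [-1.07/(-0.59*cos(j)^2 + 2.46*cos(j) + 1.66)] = (1.2626*cos(j) - 2.6322)*sin(j)/(-0.59*cos(j)^2 + 2.46*cos(j) + 1.66)^2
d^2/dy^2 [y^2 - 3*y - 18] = 2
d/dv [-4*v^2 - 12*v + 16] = -8*v - 12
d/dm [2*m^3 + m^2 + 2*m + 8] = 6*m^2 + 2*m + 2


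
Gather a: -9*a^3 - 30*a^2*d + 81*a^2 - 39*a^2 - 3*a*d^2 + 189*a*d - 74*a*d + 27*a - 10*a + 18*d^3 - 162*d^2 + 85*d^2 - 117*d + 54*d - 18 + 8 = -9*a^3 + a^2*(42 - 30*d) + a*(-3*d^2 + 115*d + 17) + 18*d^3 - 77*d^2 - 63*d - 10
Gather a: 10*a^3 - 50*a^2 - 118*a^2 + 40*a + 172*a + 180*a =10*a^3 - 168*a^2 + 392*a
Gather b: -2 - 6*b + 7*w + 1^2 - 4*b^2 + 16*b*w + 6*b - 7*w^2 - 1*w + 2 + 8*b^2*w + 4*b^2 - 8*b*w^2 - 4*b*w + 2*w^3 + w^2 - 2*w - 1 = 8*b^2*w + b*(-8*w^2 + 12*w) + 2*w^3 - 6*w^2 + 4*w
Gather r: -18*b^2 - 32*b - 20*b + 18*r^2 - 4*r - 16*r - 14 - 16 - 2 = -18*b^2 - 52*b + 18*r^2 - 20*r - 32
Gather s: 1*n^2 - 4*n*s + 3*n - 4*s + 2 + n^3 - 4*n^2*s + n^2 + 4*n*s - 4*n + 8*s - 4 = n^3 + 2*n^2 - n + s*(4 - 4*n^2) - 2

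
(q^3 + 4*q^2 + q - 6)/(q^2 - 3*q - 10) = (q^2 + 2*q - 3)/(q - 5)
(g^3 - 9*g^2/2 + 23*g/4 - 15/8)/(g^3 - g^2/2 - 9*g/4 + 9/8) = (2*g - 5)/(2*g + 3)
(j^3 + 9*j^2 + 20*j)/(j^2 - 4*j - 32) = j*(j + 5)/(j - 8)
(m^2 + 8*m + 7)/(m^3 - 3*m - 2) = (m + 7)/(m^2 - m - 2)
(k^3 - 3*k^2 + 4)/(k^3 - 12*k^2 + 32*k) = (k^3 - 3*k^2 + 4)/(k*(k^2 - 12*k + 32))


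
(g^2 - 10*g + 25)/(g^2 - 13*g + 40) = (g - 5)/(g - 8)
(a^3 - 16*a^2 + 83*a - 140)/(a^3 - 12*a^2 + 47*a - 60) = (a - 7)/(a - 3)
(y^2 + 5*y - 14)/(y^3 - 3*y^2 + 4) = (y + 7)/(y^2 - y - 2)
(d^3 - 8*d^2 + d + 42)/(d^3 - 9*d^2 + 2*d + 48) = (d - 7)/(d - 8)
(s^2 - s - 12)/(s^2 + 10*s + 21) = (s - 4)/(s + 7)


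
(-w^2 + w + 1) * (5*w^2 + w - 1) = -5*w^4 + 4*w^3 + 7*w^2 - 1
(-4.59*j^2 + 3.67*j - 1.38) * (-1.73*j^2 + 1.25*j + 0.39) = 7.9407*j^4 - 12.0866*j^3 + 5.1848*j^2 - 0.2937*j - 0.5382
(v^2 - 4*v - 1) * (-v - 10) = -v^3 - 6*v^2 + 41*v + 10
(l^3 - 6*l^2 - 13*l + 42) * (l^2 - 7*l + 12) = l^5 - 13*l^4 + 41*l^3 + 61*l^2 - 450*l + 504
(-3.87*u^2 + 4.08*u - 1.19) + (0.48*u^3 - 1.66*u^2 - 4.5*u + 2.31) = 0.48*u^3 - 5.53*u^2 - 0.42*u + 1.12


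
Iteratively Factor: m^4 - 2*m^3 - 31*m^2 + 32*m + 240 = (m - 5)*(m^3 + 3*m^2 - 16*m - 48) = (m - 5)*(m + 3)*(m^2 - 16) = (m - 5)*(m + 3)*(m + 4)*(m - 4)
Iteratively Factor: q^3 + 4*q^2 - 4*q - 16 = (q - 2)*(q^2 + 6*q + 8) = (q - 2)*(q + 2)*(q + 4)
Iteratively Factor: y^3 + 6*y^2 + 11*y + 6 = (y + 1)*(y^2 + 5*y + 6) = (y + 1)*(y + 3)*(y + 2)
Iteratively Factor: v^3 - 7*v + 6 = (v - 1)*(v^2 + v - 6) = (v - 1)*(v + 3)*(v - 2)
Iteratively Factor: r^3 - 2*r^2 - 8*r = (r)*(r^2 - 2*r - 8) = r*(r - 4)*(r + 2)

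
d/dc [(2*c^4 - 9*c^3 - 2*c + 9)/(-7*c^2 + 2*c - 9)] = c*(-28*c^4 + 75*c^3 - 108*c^2 + 229*c + 126)/(49*c^4 - 28*c^3 + 130*c^2 - 36*c + 81)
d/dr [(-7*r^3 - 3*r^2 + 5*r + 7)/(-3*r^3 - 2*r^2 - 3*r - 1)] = (5*r^4 + 72*r^3 + 103*r^2 + 34*r + 16)/(9*r^6 + 12*r^5 + 22*r^4 + 18*r^3 + 13*r^2 + 6*r + 1)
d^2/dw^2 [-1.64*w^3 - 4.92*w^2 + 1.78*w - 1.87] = -9.84*w - 9.84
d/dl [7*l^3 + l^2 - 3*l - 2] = 21*l^2 + 2*l - 3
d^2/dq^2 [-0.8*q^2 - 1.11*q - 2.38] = -1.60000000000000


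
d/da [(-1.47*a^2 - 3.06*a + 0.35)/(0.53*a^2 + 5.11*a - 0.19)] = (-5.8899*a^2 + 0.1876*a - 1.2071)/(0.2809*a^4 + 5.4166*a^3 + 25.9107*a^2 - 1.9418*a + 0.0361)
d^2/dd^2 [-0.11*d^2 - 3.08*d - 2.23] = -0.220000000000000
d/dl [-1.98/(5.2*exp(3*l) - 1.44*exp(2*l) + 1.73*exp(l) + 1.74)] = (30.888*exp(2*l) - 5.7024*exp(l) + 3.4254)*exp(l)/(5.2*exp(3*l) - 1.44*exp(2*l) + 1.73*exp(l) + 1.74)^2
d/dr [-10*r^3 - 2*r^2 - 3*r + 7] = -30*r^2 - 4*r - 3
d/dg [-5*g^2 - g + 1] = -10*g - 1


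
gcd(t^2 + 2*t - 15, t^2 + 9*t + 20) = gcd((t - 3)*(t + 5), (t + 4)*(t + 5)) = t + 5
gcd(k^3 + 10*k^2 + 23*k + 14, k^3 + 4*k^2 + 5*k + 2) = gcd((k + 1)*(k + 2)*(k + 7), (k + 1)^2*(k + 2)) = k^2 + 3*k + 2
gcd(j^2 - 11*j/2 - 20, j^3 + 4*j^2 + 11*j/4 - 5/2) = j + 5/2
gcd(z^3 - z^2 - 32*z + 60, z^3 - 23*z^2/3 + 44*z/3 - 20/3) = z^2 - 7*z + 10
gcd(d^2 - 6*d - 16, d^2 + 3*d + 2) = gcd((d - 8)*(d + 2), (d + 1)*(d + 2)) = d + 2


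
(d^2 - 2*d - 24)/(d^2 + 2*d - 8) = (d - 6)/(d - 2)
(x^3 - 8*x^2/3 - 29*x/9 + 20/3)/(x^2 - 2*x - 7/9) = (-9*x^3 + 24*x^2 + 29*x - 60)/(-9*x^2 + 18*x + 7)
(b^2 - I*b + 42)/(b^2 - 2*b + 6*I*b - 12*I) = (b - 7*I)/(b - 2)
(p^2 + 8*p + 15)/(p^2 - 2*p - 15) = (p + 5)/(p - 5)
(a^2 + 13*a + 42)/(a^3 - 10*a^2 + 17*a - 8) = (a^2 + 13*a + 42)/(a^3 - 10*a^2 + 17*a - 8)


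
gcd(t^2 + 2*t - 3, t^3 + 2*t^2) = 1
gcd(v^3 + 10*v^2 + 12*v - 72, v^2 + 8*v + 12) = v + 6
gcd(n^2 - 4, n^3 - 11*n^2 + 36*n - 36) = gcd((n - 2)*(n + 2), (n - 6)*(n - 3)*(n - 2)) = n - 2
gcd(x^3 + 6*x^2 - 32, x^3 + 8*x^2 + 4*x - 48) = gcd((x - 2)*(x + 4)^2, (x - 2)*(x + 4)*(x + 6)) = x^2 + 2*x - 8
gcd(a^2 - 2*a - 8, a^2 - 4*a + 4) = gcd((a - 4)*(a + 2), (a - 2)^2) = 1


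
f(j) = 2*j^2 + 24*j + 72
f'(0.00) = 24.00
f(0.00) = 72.00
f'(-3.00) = 12.00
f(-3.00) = 18.00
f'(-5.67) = 1.32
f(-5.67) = 0.22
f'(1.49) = 29.96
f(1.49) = 112.20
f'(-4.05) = 7.80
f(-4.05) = 7.61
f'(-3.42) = 10.32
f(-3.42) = 13.31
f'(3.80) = 39.20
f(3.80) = 192.08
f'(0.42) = 25.68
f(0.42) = 82.43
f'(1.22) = 28.88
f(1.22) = 104.26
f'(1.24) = 28.96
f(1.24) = 104.84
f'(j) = 4*j + 24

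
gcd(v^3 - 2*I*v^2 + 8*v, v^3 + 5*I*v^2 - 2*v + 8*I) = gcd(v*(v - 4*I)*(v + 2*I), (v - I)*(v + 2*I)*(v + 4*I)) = v + 2*I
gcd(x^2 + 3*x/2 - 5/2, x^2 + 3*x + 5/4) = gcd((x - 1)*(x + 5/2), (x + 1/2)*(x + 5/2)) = x + 5/2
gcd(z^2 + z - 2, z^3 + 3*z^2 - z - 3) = z - 1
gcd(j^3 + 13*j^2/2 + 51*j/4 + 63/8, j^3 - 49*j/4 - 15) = j + 3/2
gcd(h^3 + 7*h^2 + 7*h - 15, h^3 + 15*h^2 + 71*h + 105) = h^2 + 8*h + 15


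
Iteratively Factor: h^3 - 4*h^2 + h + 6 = (h + 1)*(h^2 - 5*h + 6) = (h - 3)*(h + 1)*(h - 2)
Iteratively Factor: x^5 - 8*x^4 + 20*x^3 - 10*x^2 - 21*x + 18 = (x - 3)*(x^4 - 5*x^3 + 5*x^2 + 5*x - 6) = (x - 3)*(x - 2)*(x^3 - 3*x^2 - x + 3) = (x - 3)*(x - 2)*(x - 1)*(x^2 - 2*x - 3) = (x - 3)*(x - 2)*(x - 1)*(x + 1)*(x - 3)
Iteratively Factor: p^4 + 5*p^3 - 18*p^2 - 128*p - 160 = (p + 2)*(p^3 + 3*p^2 - 24*p - 80) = (p + 2)*(p + 4)*(p^2 - p - 20) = (p + 2)*(p + 4)^2*(p - 5)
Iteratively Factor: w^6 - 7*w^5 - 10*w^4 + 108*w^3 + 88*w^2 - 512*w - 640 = (w + 2)*(w^5 - 9*w^4 + 8*w^3 + 92*w^2 - 96*w - 320) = (w - 4)*(w + 2)*(w^4 - 5*w^3 - 12*w^2 + 44*w + 80) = (w - 4)*(w + 2)^2*(w^3 - 7*w^2 + 2*w + 40) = (w - 4)*(w + 2)^3*(w^2 - 9*w + 20) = (w - 5)*(w - 4)*(w + 2)^3*(w - 4)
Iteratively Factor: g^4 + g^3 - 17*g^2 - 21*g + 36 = (g - 1)*(g^3 + 2*g^2 - 15*g - 36) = (g - 1)*(g + 3)*(g^2 - g - 12) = (g - 1)*(g + 3)^2*(g - 4)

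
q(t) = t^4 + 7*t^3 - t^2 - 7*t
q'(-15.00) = -8752.00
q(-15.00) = 26880.00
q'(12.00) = 9905.00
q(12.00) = 32604.00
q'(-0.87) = 8.00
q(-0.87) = 1.30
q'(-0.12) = -6.46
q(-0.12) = 0.81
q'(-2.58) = 69.25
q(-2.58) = -64.50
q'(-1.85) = 43.25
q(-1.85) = -23.08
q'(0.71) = 3.60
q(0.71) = -2.71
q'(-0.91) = 9.20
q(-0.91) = 0.95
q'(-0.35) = -3.90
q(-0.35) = 2.04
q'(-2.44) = 64.80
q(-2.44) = -55.12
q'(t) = 4*t^3 + 21*t^2 - 2*t - 7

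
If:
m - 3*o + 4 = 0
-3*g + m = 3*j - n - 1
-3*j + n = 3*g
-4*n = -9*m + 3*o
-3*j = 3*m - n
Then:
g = -1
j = 0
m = -1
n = -3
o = 1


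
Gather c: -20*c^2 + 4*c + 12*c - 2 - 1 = -20*c^2 + 16*c - 3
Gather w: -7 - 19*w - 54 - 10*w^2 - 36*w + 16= -10*w^2 - 55*w - 45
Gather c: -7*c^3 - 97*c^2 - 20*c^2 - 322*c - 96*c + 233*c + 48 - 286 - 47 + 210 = -7*c^3 - 117*c^2 - 185*c - 75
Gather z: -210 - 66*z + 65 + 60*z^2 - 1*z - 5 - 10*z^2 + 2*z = 50*z^2 - 65*z - 150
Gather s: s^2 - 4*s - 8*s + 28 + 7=s^2 - 12*s + 35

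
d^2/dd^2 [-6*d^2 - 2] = -12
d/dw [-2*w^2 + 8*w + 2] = 8 - 4*w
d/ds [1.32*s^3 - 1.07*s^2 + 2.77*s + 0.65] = 3.96*s^2 - 2.14*s + 2.77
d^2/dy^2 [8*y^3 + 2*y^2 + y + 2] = 48*y + 4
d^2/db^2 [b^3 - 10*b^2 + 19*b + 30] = 6*b - 20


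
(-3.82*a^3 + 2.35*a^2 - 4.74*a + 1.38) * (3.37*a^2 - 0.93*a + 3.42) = -12.8734*a^5 + 11.4721*a^4 - 31.2237*a^3 + 17.0958*a^2 - 17.4942*a + 4.7196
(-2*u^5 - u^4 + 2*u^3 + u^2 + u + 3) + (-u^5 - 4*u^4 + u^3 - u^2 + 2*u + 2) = -3*u^5 - 5*u^4 + 3*u^3 + 3*u + 5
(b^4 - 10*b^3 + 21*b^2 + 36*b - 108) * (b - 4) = b^5 - 14*b^4 + 61*b^3 - 48*b^2 - 252*b + 432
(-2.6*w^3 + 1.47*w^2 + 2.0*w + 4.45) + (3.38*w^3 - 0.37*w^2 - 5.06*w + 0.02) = 0.78*w^3 + 1.1*w^2 - 3.06*w + 4.47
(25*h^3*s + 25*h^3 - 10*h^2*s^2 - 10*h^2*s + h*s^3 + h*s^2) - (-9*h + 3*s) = 25*h^3*s + 25*h^3 - 10*h^2*s^2 - 10*h^2*s + h*s^3 + h*s^2 + 9*h - 3*s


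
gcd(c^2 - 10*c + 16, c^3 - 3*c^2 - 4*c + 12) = c - 2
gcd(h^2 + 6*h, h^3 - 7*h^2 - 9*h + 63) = 1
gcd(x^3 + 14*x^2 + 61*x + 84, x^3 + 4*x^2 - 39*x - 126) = x^2 + 10*x + 21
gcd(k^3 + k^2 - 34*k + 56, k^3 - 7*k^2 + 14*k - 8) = k^2 - 6*k + 8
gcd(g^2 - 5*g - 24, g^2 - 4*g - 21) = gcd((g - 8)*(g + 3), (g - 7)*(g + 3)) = g + 3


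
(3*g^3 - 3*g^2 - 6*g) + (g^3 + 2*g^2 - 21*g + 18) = 4*g^3 - g^2 - 27*g + 18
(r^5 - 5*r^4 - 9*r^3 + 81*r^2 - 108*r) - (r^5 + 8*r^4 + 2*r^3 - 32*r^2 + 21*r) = -13*r^4 - 11*r^3 + 113*r^2 - 129*r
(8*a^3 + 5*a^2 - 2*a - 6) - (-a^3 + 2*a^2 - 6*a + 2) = 9*a^3 + 3*a^2 + 4*a - 8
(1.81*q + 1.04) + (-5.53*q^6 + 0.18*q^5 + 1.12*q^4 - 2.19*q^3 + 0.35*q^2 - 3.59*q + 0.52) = -5.53*q^6 + 0.18*q^5 + 1.12*q^4 - 2.19*q^3 + 0.35*q^2 - 1.78*q + 1.56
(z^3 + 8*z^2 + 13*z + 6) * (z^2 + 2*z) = z^5 + 10*z^4 + 29*z^3 + 32*z^2 + 12*z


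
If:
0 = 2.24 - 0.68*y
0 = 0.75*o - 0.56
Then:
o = 0.75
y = 3.29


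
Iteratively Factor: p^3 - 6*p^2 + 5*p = (p)*(p^2 - 6*p + 5) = p*(p - 5)*(p - 1)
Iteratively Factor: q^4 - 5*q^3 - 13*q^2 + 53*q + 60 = (q - 5)*(q^3 - 13*q - 12) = (q - 5)*(q - 4)*(q^2 + 4*q + 3) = (q - 5)*(q - 4)*(q + 3)*(q + 1)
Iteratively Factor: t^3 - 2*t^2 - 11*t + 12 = (t - 1)*(t^2 - t - 12) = (t - 4)*(t - 1)*(t + 3)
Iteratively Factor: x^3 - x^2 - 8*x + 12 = (x - 2)*(x^2 + x - 6) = (x - 2)*(x + 3)*(x - 2)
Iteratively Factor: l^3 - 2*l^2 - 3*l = (l - 3)*(l^2 + l) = l*(l - 3)*(l + 1)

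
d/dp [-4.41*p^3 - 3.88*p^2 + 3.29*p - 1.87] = -13.23*p^2 - 7.76*p + 3.29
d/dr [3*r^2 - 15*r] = 6*r - 15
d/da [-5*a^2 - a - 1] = -10*a - 1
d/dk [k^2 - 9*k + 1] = 2*k - 9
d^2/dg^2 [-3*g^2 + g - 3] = -6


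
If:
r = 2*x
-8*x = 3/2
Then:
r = -3/8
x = -3/16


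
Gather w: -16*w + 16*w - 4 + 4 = 0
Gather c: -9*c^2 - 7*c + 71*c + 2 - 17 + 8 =-9*c^2 + 64*c - 7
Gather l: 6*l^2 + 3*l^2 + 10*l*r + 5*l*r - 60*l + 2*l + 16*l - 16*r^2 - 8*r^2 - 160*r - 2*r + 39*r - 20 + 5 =9*l^2 + l*(15*r - 42) - 24*r^2 - 123*r - 15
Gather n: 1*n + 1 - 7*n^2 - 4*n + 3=-7*n^2 - 3*n + 4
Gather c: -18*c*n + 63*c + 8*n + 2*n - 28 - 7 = c*(63 - 18*n) + 10*n - 35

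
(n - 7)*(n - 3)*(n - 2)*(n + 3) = n^4 - 9*n^3 + 5*n^2 + 81*n - 126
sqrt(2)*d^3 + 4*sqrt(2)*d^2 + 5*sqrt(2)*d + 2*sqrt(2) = (d + 1)*(d + 2)*(sqrt(2)*d + sqrt(2))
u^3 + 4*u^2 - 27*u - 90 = (u - 5)*(u + 3)*(u + 6)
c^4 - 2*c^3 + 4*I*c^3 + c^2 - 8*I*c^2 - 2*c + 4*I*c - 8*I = (c - 2)*(c - I)*(c + I)*(c + 4*I)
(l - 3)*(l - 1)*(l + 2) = l^3 - 2*l^2 - 5*l + 6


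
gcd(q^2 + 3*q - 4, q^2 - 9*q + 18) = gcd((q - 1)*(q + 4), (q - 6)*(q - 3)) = 1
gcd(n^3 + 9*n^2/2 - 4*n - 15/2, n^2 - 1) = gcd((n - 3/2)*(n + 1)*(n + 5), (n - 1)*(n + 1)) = n + 1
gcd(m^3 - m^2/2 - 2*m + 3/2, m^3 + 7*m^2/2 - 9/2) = m^2 + m/2 - 3/2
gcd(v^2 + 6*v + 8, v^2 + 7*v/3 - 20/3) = v + 4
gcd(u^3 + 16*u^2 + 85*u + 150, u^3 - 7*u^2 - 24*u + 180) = u + 5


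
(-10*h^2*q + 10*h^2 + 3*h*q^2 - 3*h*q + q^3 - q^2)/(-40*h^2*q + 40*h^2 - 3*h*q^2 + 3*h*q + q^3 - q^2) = (-2*h + q)/(-8*h + q)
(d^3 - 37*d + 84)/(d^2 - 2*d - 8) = (d^2 + 4*d - 21)/(d + 2)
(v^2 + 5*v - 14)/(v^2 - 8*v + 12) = (v + 7)/(v - 6)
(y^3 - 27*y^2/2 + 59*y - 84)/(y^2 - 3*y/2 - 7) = (y^2 - 10*y + 24)/(y + 2)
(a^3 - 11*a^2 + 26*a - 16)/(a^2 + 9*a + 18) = (a^3 - 11*a^2 + 26*a - 16)/(a^2 + 9*a + 18)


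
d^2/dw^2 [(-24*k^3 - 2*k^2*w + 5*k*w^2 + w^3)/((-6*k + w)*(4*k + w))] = 72*k^2/(-216*k^3 + 108*k^2*w - 18*k*w^2 + w^3)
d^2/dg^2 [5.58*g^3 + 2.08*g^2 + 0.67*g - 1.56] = 33.48*g + 4.16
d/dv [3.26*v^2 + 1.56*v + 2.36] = 6.52*v + 1.56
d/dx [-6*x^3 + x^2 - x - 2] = -18*x^2 + 2*x - 1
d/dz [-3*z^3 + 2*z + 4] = 2 - 9*z^2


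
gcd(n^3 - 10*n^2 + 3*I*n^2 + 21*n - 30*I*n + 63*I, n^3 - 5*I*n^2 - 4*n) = 1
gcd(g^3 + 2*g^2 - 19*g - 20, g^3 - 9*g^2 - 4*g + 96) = g - 4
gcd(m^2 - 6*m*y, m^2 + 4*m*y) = m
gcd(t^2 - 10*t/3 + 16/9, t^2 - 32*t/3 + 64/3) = t - 8/3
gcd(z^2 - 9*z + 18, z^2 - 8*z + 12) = z - 6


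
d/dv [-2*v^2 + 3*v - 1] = 3 - 4*v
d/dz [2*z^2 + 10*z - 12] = 4*z + 10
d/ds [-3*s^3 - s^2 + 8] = s*(-9*s - 2)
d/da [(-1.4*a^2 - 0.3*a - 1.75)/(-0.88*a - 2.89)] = (1.232*a^2 + 8.092*a - 0.673)/(0.7744*a^2 + 5.0864*a + 8.3521)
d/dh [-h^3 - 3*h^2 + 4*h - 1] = -3*h^2 - 6*h + 4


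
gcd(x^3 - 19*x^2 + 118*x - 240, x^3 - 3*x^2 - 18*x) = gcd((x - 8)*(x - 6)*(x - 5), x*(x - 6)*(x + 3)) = x - 6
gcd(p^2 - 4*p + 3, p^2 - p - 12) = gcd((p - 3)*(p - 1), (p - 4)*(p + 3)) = 1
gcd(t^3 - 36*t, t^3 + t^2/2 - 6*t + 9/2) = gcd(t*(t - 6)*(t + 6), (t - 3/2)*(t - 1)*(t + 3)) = 1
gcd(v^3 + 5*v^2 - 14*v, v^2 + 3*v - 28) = v + 7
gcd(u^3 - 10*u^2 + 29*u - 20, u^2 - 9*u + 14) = 1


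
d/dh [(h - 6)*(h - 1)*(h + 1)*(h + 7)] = 4*h^3 + 3*h^2 - 86*h - 1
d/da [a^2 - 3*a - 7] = 2*a - 3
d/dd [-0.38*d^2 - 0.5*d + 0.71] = -0.76*d - 0.5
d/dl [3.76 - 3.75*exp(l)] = -3.75*exp(l)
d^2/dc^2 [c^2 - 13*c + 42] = 2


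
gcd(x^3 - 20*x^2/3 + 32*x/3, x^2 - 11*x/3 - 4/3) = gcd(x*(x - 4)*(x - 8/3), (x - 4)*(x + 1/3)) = x - 4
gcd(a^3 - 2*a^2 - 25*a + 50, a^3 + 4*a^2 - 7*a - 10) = a^2 + 3*a - 10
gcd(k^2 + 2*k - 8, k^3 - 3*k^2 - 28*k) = k + 4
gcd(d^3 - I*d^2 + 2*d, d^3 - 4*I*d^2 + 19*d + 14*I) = d + I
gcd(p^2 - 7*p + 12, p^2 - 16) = p - 4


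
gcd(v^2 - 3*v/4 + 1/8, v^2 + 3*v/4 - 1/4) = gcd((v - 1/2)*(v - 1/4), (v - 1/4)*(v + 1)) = v - 1/4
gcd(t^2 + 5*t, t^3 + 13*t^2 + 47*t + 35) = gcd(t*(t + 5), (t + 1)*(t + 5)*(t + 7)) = t + 5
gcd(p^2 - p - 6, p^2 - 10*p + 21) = p - 3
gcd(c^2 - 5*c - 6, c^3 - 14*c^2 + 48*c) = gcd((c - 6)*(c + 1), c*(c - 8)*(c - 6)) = c - 6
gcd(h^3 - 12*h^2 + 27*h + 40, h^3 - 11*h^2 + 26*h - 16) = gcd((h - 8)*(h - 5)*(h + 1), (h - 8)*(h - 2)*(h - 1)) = h - 8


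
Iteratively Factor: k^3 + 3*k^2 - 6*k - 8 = (k - 2)*(k^2 + 5*k + 4) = (k - 2)*(k + 1)*(k + 4)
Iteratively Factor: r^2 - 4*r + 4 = (r - 2)*(r - 2)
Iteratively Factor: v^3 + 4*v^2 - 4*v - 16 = (v - 2)*(v^2 + 6*v + 8) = (v - 2)*(v + 4)*(v + 2)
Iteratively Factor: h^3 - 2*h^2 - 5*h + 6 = (h - 3)*(h^2 + h - 2) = (h - 3)*(h - 1)*(h + 2)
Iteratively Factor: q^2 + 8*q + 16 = (q + 4)*(q + 4)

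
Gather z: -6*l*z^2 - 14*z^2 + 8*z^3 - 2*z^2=8*z^3 + z^2*(-6*l - 16)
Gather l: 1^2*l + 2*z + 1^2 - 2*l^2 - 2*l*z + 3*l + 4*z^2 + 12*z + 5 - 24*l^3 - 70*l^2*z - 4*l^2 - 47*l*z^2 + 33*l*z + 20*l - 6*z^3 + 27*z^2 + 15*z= -24*l^3 + l^2*(-70*z - 6) + l*(-47*z^2 + 31*z + 24) - 6*z^3 + 31*z^2 + 29*z + 6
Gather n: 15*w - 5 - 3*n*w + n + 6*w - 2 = n*(1 - 3*w) + 21*w - 7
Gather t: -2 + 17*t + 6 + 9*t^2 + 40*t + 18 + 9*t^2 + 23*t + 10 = 18*t^2 + 80*t + 32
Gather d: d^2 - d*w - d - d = d^2 + d*(-w - 2)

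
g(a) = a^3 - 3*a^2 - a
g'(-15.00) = 764.00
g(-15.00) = -4035.00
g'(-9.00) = 296.00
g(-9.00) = -963.00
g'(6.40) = 83.48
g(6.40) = 132.86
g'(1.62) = -2.85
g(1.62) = -5.24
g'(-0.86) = 6.38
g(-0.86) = -1.99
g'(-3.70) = 62.27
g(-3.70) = -88.02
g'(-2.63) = 35.53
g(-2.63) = -36.31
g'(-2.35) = 29.67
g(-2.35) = -27.20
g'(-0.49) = 2.66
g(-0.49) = -0.35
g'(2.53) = 3.02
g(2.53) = -5.54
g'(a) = 3*a^2 - 6*a - 1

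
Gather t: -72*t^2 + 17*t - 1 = -72*t^2 + 17*t - 1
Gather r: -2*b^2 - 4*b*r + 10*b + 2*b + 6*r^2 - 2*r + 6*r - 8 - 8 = -2*b^2 + 12*b + 6*r^2 + r*(4 - 4*b) - 16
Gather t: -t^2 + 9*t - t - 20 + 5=-t^2 + 8*t - 15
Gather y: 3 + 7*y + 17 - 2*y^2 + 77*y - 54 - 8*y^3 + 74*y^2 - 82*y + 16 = -8*y^3 + 72*y^2 + 2*y - 18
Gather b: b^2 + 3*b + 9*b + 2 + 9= b^2 + 12*b + 11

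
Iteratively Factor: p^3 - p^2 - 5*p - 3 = (p - 3)*(p^2 + 2*p + 1) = (p - 3)*(p + 1)*(p + 1)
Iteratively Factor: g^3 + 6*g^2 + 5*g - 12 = (g + 4)*(g^2 + 2*g - 3) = (g + 3)*(g + 4)*(g - 1)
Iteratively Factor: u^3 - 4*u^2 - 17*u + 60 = (u + 4)*(u^2 - 8*u + 15) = (u - 5)*(u + 4)*(u - 3)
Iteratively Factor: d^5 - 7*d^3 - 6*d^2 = (d)*(d^4 - 7*d^2 - 6*d) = d^2*(d^3 - 7*d - 6) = d^2*(d + 2)*(d^2 - 2*d - 3) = d^2*(d + 1)*(d + 2)*(d - 3)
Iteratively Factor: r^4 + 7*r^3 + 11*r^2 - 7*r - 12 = (r + 4)*(r^3 + 3*r^2 - r - 3) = (r + 1)*(r + 4)*(r^2 + 2*r - 3) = (r + 1)*(r + 3)*(r + 4)*(r - 1)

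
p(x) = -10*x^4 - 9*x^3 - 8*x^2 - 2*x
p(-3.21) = -840.07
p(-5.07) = -5630.00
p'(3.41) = -1956.59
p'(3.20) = -1640.40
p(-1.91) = -95.74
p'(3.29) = -1771.34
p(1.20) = -50.21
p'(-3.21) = 1094.20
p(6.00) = -15204.00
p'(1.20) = -129.20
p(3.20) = -1431.81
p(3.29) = -1585.29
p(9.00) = -72837.00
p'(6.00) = -9710.00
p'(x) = -40*x^3 - 27*x^2 - 16*x - 2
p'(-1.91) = 208.78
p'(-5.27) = 5186.98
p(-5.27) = -6607.71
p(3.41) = -1808.84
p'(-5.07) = 4598.04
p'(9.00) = -31493.00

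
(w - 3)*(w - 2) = w^2 - 5*w + 6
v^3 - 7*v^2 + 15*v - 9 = (v - 3)^2*(v - 1)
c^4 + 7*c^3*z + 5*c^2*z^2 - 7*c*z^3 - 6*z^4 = (c - z)*(c + z)^2*(c + 6*z)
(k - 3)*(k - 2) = k^2 - 5*k + 6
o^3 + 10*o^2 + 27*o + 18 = (o + 1)*(o + 3)*(o + 6)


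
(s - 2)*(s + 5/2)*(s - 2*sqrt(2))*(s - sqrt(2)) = s^4 - 3*sqrt(2)*s^3 + s^3/2 - 3*sqrt(2)*s^2/2 - s^2 + 2*s + 15*sqrt(2)*s - 20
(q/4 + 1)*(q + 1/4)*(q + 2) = q^3/4 + 25*q^2/16 + 19*q/8 + 1/2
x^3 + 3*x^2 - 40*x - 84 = (x - 6)*(x + 2)*(x + 7)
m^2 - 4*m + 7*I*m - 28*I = (m - 4)*(m + 7*I)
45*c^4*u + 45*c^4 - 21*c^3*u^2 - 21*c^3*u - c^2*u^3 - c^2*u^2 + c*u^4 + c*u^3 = (-3*c + u)^2*(5*c + u)*(c*u + c)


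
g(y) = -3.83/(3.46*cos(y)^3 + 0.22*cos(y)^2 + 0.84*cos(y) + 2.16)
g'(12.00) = 0.68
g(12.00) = -0.75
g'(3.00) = -1.74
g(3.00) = 2.11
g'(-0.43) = 0.48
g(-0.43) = -0.67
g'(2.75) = -10.09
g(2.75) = 3.30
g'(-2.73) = 11.84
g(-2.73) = 3.52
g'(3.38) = 3.51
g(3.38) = 2.36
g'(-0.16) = 0.16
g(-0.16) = -0.59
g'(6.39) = -0.11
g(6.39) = -0.58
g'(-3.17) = -0.32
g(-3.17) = 2.00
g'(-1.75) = 1.03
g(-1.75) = -1.92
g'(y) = -3.83*(10.38*sin(y)*cos(y)^2 + 0.44*sin(y)*cos(y) + 0.84*sin(y))/(3.46*cos(y)^3 + 0.22*cos(y)^2 + 0.84*cos(y) + 2.16)^2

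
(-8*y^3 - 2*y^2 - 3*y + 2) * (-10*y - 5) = 80*y^4 + 60*y^3 + 40*y^2 - 5*y - 10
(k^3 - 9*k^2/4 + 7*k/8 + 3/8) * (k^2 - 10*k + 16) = k^5 - 49*k^4/4 + 315*k^3/8 - 355*k^2/8 + 41*k/4 + 6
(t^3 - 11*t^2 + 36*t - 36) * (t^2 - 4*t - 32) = t^5 - 15*t^4 + 48*t^3 + 172*t^2 - 1008*t + 1152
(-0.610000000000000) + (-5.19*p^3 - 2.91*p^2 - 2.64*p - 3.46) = -5.19*p^3 - 2.91*p^2 - 2.64*p - 4.07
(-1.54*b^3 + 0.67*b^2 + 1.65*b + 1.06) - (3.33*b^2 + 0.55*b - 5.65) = -1.54*b^3 - 2.66*b^2 + 1.1*b + 6.71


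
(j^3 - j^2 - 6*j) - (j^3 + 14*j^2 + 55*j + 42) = -15*j^2 - 61*j - 42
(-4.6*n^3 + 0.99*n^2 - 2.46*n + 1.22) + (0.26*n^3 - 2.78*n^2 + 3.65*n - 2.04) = -4.34*n^3 - 1.79*n^2 + 1.19*n - 0.82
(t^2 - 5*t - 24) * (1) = t^2 - 5*t - 24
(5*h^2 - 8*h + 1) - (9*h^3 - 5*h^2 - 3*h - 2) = -9*h^3 + 10*h^2 - 5*h + 3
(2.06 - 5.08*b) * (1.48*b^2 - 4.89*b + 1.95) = -7.5184*b^3 + 27.89*b^2 - 19.9794*b + 4.017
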